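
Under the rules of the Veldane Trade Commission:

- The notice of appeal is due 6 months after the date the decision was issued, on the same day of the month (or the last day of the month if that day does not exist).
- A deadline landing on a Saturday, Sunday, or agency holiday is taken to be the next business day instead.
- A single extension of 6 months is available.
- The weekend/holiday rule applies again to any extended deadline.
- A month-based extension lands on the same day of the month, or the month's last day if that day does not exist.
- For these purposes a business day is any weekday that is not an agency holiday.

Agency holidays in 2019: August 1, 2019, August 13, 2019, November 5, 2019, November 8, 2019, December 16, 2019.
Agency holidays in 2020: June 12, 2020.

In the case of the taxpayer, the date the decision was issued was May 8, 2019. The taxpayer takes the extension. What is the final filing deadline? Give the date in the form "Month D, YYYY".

May 11, 2020

Moving 6 months forward from May 8, 2019 on the corresponding day gives November 8, 2019.
November 8, 2019 is a listed holiday; the next business day is November 11, 2019 (Monday).
The 6 months extension carries November 11, 2019 to May 11, 2020.
Since May 11, 2020 is a Monday and not a holiday, the date is unchanged.
So the filing is due May 11, 2020.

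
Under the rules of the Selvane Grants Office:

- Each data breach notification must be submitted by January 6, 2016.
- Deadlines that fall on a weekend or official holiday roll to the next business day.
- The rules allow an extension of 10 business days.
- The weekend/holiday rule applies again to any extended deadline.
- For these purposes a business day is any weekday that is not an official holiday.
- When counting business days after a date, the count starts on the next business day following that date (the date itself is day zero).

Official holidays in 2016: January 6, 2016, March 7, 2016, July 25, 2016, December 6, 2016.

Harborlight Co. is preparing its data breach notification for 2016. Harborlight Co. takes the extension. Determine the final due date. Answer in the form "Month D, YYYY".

The statutory due date is January 6, 2016.
January 6, 2016 is a listed holiday, so it moves to the next business day, January 7, 2016 (Thursday).
Counting 10 further business days from January 7, 2016 reaches January 21, 2016.
January 21, 2016 (Thursday) is already a business day.
Deadline: January 21, 2016.

January 21, 2016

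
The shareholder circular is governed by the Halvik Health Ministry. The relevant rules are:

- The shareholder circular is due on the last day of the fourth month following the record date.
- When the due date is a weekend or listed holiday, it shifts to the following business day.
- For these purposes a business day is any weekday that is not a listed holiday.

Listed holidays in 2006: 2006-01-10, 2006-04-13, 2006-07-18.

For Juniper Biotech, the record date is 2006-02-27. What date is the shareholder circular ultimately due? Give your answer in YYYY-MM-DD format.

The fourth month after 2006-02-27 is June 2006, whose last day is 2006-06-30.
2006-06-30 falls on a Friday, which is a business day, so no adjustment is needed.
So the filing is due 2006-06-30.

2006-06-30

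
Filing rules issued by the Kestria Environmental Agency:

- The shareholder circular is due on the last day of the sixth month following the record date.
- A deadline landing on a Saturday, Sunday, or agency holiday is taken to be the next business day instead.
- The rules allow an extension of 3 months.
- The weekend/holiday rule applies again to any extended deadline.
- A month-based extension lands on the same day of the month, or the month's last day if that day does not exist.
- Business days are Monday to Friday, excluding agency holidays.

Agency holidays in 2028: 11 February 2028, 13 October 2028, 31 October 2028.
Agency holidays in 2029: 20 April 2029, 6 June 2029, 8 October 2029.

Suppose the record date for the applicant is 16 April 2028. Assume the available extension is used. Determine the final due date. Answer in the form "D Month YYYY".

The sixth month after 16 April 2028 is October 2028, whose last day is 31 October 2028.
31 October 2028 is a listed holiday, so it moves to the next business day, 1 November 2028 (Wednesday).
Add 3 months to 1 November 2028: 1 February 2029.
1 February 2029 is a Thursday and not a listed holiday, so it stands.
The final due date is 1 February 2029.

1 February 2029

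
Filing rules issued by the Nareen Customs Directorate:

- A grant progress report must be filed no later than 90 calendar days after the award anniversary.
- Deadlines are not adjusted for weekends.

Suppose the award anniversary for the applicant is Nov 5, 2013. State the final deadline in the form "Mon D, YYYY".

90 calendar days after Nov 5, 2013 is Feb 3, 2014.
Feb 3, 2014 falls on a Monday. The rules make no weekend/holiday allowance, so it remains Feb 3, 2014.
Final deadline: Feb 3, 2014.

Feb 3, 2014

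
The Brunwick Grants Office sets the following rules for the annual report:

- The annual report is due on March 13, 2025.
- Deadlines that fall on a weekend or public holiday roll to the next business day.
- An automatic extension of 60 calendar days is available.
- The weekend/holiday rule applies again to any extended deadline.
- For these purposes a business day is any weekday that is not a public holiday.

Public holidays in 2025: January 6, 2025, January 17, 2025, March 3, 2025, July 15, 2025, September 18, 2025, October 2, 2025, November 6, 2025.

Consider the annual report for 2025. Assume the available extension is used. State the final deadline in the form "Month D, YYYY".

Start from the fixed due date, March 13, 2025.
March 13, 2025 falls on a Thursday, which is a business day, so no adjustment is needed.
With the 60-day extension, March 13, 2025 becomes May 12, 2025.
May 12, 2025 (Monday) is already a business day.
Final deadline: May 12, 2025.

May 12, 2025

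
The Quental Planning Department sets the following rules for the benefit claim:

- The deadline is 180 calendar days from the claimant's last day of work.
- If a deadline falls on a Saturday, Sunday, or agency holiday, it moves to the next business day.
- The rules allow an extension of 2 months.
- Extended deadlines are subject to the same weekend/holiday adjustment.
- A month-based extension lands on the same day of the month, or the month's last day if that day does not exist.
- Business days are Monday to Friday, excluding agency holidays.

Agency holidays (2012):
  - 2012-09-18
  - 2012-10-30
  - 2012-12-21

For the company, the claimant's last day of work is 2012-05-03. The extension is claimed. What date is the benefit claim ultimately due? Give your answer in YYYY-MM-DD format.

2012-12-31

Trigger date 2012-05-03 + 180 calendar days = 2012-10-30.
2012-10-30 falls on a listed holiday. Rolling to the next business day gives 2012-10-31, a Wednesday.
Applying the 2 months extension: 2 months after 2012-10-31 is 2012-12-31.
Since 2012-12-31 is a Monday and not a holiday, the date is unchanged.
The final due date is 2012-12-31.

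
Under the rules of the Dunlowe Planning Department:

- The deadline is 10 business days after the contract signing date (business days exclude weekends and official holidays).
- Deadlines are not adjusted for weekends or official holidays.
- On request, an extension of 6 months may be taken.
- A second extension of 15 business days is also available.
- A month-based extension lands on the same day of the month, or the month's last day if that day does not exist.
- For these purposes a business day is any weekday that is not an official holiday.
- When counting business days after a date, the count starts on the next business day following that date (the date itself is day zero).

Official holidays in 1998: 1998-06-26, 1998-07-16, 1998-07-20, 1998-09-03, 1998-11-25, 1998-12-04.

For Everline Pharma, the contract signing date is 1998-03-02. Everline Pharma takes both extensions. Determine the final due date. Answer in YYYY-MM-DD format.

1998-10-07

Counting 10 business days after 1998-03-02 (skipping weekends and listed holidays) reaches 1998-03-16.
1998-03-16 falls on a Monday. The rules make no weekend/holiday allowance, so it remains 1998-03-16.
Add 6 months to 1998-03-16: 1998-09-16.
1998-09-16 falls on a Wednesday. The rules make no weekend/holiday allowance, so it remains 1998-09-16.
Applying the 15-business-day extension: 15 business days after 1998-09-16 is 1998-10-07.
1998-10-07 falls on a Wednesday. The rules make no weekend/holiday allowance, so it remains 1998-10-07.
So the filing is due 1998-10-07.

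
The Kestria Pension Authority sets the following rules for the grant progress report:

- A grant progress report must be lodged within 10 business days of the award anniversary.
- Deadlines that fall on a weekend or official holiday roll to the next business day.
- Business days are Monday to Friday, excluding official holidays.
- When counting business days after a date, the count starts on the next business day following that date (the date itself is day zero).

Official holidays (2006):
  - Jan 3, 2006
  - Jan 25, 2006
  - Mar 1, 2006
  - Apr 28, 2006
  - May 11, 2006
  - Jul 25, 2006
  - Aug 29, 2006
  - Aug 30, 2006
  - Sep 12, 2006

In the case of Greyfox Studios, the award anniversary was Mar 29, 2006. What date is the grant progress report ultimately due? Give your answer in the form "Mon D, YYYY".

Apr 12, 2006

Starting the day after Mar 29, 2006 and counting 10 business days lands on Apr 12, 2006.
Since Apr 12, 2006 is a Wednesday and not a holiday, the date is unchanged.
Deadline: Apr 12, 2006.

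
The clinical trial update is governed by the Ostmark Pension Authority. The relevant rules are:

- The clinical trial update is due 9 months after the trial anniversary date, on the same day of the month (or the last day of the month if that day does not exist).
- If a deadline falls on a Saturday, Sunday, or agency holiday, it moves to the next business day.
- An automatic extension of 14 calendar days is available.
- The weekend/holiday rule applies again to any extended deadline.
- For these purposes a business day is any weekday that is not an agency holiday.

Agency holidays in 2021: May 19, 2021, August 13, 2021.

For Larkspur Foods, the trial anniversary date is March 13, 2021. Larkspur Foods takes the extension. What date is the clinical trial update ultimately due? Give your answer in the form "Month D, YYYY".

December 27, 2021

Moving 9 months forward from March 13, 2021 on the corresponding day gives December 13, 2021.
December 13, 2021 falls on a Monday, which is a business day, so no adjustment is needed.
The 14-calendar-day extension moves the deadline from December 13, 2021 to December 27, 2021.
Since December 27, 2021 is a Monday and not a holiday, the date is unchanged.
The final due date is December 27, 2021.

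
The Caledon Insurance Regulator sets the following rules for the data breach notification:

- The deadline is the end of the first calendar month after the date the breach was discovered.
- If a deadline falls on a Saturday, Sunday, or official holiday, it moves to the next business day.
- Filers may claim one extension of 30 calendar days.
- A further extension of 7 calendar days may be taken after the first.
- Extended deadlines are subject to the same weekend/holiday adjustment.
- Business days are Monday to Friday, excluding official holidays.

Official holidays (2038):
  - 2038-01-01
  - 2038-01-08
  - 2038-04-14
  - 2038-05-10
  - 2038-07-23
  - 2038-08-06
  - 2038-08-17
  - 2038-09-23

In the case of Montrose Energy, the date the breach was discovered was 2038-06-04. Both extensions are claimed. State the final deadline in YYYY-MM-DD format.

2038-09-08

1 month after 2038-06-04 is July 2038; that month ends on 2038-07-31.
2038-07-31 falls on a Saturday. Rolling to the next business day gives 2038-08-02, a Monday.
Add the 30 calendar-day extension to 2038-08-02: 2038-09-01.
2038-09-01 is a Wednesday and not a listed holiday, so it stands.
Applying the 7-calendar-day extension: 2038-09-01 + 7 days = 2038-09-08.
2038-09-08 falls on a Wednesday, which is a business day, so no adjustment is needed.
So the filing is due 2038-09-08.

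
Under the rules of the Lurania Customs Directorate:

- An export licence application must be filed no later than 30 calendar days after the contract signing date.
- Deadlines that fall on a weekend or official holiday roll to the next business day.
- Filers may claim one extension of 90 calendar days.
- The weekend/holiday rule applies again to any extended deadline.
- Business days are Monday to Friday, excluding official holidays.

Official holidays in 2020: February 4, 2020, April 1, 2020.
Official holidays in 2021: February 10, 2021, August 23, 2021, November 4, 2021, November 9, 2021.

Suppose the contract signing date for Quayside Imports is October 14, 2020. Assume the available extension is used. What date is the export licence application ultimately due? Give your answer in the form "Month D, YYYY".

February 11, 2021

Trigger date October 14, 2020 + 30 calendar days = November 13, 2020.
Since November 13, 2020 is a Friday and not a holiday, the date is unchanged.
Applying the 90-calendar-day extension: November 13, 2020 + 90 days = February 11, 2021.
Since February 11, 2021 is a Thursday and not a holiday, the date is unchanged.
The final due date is February 11, 2021.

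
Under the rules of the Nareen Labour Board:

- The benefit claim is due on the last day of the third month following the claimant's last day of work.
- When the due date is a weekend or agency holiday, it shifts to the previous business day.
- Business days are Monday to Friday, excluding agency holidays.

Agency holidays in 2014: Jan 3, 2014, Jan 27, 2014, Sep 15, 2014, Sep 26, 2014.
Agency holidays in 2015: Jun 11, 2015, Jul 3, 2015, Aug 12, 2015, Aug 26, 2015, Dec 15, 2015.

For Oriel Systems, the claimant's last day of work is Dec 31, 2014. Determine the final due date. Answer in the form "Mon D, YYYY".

Mar 31, 2015

3 months after Dec 31, 2014 is March 2015; that month ends on Mar 31, 2015.
Mar 31, 2015 falls on a Tuesday, which is a business day, so no adjustment is needed.
Deadline: Mar 31, 2015.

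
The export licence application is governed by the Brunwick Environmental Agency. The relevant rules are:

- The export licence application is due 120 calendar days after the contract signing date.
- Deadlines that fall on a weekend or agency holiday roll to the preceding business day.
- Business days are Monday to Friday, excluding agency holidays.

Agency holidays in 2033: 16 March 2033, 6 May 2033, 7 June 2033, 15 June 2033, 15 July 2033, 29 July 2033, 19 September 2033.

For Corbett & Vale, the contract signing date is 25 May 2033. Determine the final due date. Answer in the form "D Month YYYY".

Adding 120 calendar days to 25 May 2033 gives 22 September 2033.
22 September 2033 (Thursday) is already a business day.
Deadline: 22 September 2033.

22 September 2033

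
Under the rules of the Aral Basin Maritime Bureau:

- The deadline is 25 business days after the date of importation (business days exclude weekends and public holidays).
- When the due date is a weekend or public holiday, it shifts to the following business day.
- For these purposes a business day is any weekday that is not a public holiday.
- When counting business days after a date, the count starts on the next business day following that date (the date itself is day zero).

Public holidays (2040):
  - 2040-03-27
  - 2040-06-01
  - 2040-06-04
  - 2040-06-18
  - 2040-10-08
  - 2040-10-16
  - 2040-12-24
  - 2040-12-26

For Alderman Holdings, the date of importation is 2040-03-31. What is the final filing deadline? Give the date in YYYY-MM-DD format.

Counting 25 business days after 2040-03-31 (skipping weekends and listed holidays) reaches 2040-05-04.
2040-05-04 falls on a Friday, which is a business day, so no adjustment is needed.
The final due date is 2040-05-04.

2040-05-04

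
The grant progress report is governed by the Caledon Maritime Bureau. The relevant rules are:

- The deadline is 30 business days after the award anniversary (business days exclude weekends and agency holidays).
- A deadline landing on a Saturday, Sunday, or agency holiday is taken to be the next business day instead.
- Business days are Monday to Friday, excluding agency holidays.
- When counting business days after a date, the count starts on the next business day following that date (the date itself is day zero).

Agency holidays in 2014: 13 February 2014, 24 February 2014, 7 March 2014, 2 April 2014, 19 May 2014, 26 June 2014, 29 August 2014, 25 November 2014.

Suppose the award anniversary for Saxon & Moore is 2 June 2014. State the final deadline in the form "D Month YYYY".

15 July 2014

Counting 30 business days after 2 June 2014 (skipping weekends and listed holidays) reaches 15 July 2014.
15 July 2014 is a Tuesday and not a listed holiday, so it stands.
The final due date is 15 July 2014.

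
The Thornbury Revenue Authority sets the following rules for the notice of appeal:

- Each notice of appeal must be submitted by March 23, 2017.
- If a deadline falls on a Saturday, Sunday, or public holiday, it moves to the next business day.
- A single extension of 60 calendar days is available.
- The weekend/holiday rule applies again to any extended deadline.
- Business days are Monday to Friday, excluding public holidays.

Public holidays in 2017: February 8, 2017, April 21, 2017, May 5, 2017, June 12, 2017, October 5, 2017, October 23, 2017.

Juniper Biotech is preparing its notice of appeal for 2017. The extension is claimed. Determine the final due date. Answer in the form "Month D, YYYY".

Start from the fixed due date, March 23, 2017.
March 23, 2017 is a Thursday and not a listed holiday, so it stands.
Applying the 60-calendar-day extension: March 23, 2017 + 60 days = May 22, 2017.
Since May 22, 2017 is a Monday and not a holiday, the date is unchanged.
The final due date is May 22, 2017.

May 22, 2017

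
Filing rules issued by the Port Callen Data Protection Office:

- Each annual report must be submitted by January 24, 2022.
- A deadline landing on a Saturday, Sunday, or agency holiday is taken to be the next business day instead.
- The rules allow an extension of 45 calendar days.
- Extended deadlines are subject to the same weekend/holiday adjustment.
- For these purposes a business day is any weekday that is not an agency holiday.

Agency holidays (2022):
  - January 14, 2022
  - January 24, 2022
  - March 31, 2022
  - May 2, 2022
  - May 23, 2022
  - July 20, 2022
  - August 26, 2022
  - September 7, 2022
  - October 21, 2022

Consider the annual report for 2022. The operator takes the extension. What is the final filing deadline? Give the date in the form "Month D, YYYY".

Start from the fixed due date, January 24, 2022.
January 24, 2022 is a listed holiday; the next business day is January 25, 2022 (Tuesday).
With the 45-day extension, January 25, 2022 becomes March 11, 2022.
March 11, 2022 is a Friday and not a listed holiday, so it stands.
So the filing is due March 11, 2022.

March 11, 2022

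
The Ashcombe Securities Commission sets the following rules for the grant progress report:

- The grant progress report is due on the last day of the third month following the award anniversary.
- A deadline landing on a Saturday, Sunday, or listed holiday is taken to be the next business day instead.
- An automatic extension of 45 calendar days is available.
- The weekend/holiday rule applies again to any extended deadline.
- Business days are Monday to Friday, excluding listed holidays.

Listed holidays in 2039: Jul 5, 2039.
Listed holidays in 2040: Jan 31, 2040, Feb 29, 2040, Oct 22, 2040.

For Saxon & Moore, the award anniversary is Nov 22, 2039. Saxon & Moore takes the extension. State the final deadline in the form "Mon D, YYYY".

The third month after Nov 22, 2039 is February 2040, whose last day is Feb 29, 2040.
Feb 29, 2040 is a listed holiday; the next business day is Mar 1, 2040 (Thursday).
Add the 45 calendar-day extension to Mar 1, 2040: Apr 15, 2040.
Apr 15, 2040 is a Sunday, so it moves to the next business day, Apr 16, 2040 (Monday).
Final deadline: Apr 16, 2040.

Apr 16, 2040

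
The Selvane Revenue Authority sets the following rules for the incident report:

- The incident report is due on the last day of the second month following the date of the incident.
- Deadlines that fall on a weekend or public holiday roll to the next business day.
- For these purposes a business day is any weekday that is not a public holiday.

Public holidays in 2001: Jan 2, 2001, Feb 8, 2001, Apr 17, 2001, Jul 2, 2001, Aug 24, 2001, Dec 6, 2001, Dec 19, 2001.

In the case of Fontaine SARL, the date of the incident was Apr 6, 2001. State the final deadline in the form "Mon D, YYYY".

2 months after Apr 6, 2001 falls in June 2001; the last day of that month is Jun 30, 2001.
Because Jun 30, 2001 is a Saturday, the deadline becomes Jul 3, 2001 (Tuesday).
The final due date is Jul 3, 2001.

Jul 3, 2001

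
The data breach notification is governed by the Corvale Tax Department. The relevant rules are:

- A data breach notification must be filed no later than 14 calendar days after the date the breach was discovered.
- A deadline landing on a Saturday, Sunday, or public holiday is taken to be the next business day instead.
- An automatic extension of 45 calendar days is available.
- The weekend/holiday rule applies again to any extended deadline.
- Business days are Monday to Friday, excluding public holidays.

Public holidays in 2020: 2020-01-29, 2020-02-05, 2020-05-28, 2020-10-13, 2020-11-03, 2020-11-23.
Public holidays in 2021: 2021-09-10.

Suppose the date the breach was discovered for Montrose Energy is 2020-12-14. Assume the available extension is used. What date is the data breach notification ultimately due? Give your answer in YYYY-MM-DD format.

Adding 14 calendar days to 2020-12-14 gives 2020-12-28.
2020-12-28 (Monday) is already a business day.
With the 45-day extension, 2020-12-28 becomes 2021-02-11.
2021-02-11 (Thursday) is already a business day.
The final due date is 2021-02-11.

2021-02-11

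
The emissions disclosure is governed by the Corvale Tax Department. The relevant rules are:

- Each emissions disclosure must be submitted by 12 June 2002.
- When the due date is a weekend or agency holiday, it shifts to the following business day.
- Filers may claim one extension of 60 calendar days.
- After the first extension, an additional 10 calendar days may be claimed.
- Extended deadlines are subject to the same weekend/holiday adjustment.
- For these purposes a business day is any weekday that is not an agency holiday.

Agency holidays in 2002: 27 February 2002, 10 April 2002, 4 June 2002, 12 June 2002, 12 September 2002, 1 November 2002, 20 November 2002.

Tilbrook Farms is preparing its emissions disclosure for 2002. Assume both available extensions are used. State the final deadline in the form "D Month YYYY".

22 August 2002

Start from the fixed due date, 12 June 2002.
12 June 2002 is a listed holiday; the next business day is 13 June 2002 (Thursday).
With the 60-day extension, 13 June 2002 becomes 12 August 2002.
12 August 2002 (Monday) is already a business day.
With the 10-day extension, 12 August 2002 becomes 22 August 2002.
Since 22 August 2002 is a Thursday and not a holiday, the date is unchanged.
The final due date is 22 August 2002.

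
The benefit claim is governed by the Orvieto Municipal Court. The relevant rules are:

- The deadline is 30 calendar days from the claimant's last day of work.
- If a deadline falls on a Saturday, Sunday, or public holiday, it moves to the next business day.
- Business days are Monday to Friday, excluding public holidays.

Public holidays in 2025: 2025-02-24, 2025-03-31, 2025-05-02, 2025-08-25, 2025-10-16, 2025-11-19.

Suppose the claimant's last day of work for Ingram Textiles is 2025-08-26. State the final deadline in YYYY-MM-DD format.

Trigger date 2025-08-26 + 30 calendar days = 2025-09-25.
2025-09-25 is a Thursday and not a listed holiday, so it stands.
So the filing is due 2025-09-25.

2025-09-25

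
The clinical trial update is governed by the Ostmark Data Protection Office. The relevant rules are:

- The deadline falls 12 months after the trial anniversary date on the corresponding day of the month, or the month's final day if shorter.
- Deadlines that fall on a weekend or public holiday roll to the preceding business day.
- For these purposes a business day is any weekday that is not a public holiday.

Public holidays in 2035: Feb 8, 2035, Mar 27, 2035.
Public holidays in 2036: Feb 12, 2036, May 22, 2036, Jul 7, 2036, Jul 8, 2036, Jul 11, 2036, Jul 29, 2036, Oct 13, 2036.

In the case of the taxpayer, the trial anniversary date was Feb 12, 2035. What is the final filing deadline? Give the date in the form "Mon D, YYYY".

Feb 11, 2036

Moving 12 months forward from Feb 12, 2035 on the corresponding day gives Feb 12, 2036.
Because Feb 12, 2036 is a listed holiday, the deadline becomes Feb 11, 2036 (Monday).
Deadline: Feb 11, 2036.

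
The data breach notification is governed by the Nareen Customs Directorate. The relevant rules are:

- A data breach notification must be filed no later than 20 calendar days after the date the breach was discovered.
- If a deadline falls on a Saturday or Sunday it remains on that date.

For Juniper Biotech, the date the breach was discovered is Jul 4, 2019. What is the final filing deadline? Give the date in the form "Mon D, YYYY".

Trigger date Jul 4, 2019 + 20 calendar days = Jul 24, 2019.
Jul 24, 2019 falls on a Wednesday. The rules make no weekend/holiday allowance, so it remains Jul 24, 2019.
Deadline: Jul 24, 2019.

Jul 24, 2019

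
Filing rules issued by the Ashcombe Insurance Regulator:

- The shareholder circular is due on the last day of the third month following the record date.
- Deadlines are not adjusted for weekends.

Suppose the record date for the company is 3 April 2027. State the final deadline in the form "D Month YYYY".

3 months after 3 April 2027 falls in July 2027; the last day of that month is 31 July 2027.
31 July 2027 falls on a Saturday. The rules make no weekend/holiday allowance, so it remains 31 July 2027.
The final due date is 31 July 2027.

31 July 2027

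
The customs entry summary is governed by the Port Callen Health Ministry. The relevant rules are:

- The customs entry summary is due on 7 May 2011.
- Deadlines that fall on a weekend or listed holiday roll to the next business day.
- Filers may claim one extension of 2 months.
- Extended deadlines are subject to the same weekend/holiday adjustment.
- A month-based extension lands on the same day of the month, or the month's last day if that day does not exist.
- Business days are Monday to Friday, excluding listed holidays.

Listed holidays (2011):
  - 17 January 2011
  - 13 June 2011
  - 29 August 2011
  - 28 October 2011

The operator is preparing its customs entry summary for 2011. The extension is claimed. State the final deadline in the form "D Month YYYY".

The statutory due date is 7 May 2011.
7 May 2011 is a Saturday; the next business day is 9 May 2011 (Monday).
The 2 months extension carries 9 May 2011 to 9 July 2011.
Because 9 July 2011 is a Saturday, the deadline becomes 11 July 2011 (Monday).
The final due date is 11 July 2011.

11 July 2011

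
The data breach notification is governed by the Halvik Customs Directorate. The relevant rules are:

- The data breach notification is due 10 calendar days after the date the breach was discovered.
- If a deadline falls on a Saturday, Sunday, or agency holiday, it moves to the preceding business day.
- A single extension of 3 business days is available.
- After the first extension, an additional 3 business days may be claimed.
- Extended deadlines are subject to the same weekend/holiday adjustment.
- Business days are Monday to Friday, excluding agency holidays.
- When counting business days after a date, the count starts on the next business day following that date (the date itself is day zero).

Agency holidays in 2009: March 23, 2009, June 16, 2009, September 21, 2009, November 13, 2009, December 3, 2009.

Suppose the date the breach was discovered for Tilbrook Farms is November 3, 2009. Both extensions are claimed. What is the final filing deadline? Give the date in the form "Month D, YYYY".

November 23, 2009

Trigger date November 3, 2009 + 10 calendar days = November 13, 2009.
November 13, 2009 is a listed holiday; the preceding business day is November 12, 2009 (Thursday).
Counting 3 further business days from November 12, 2009 reaches November 18, 2009.
November 18, 2009 (Wednesday) is already a business day.
Applying the 3-business-day extension: 3 business days after November 18, 2009 is November 23, 2009.
November 23, 2009 falls on a Monday, which is a business day, so no adjustment is needed.
So the filing is due November 23, 2009.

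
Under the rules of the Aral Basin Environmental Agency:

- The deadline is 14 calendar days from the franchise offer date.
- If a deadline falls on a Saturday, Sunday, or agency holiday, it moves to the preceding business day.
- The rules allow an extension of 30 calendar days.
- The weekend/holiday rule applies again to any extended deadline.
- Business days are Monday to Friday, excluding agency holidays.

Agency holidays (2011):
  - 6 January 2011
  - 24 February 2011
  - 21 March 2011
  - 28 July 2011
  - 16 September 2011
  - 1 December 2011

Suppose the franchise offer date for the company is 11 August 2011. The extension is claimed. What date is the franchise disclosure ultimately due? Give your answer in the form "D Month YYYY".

23 September 2011

Adding 14 calendar days to 11 August 2011 gives 25 August 2011.
Since 25 August 2011 is a Thursday and not a holiday, the date is unchanged.
Applying the 30-calendar-day extension: 25 August 2011 + 30 days = 24 September 2011.
24 September 2011 is a Saturday, so it moves to the preceding business day, 23 September 2011 (Friday).
Deadline: 23 September 2011.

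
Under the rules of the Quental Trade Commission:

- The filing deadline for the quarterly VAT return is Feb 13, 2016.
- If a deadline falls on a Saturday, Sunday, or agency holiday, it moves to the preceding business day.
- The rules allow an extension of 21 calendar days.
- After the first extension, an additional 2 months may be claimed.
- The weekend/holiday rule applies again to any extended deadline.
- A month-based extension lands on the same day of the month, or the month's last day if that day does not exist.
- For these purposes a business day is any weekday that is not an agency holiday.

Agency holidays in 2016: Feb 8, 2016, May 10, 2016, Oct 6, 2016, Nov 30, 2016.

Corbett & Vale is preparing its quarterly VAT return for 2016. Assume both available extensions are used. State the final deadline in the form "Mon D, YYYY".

The stated deadline is Feb 13, 2016.
Feb 13, 2016 is a Saturday; the preceding business day is Feb 12, 2016 (Friday).
The 21-calendar-day extension moves the deadline from Feb 12, 2016 to Mar 4, 2016.
Mar 4, 2016 is a Friday and not a listed holiday, so it stands.
The 2 months extension carries Mar 4, 2016 to May 4, 2016.
Since May 4, 2016 is a Wednesday and not a holiday, the date is unchanged.
Deadline: May 4, 2016.

May 4, 2016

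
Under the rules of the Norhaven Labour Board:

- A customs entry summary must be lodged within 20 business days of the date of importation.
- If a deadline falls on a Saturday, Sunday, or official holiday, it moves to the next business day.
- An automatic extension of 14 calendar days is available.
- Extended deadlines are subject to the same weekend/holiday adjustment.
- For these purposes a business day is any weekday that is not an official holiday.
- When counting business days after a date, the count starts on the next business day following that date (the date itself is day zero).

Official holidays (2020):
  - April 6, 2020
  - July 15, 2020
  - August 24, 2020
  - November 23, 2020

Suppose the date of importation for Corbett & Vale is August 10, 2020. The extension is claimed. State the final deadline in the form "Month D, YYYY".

Counting 20 business days after August 10, 2020 (skipping weekends and listed holidays) reaches September 8, 2020.
September 8, 2020 is a Tuesday and not a listed holiday, so it stands.
Add the 14 calendar-day extension to September 8, 2020: September 22, 2020.
September 22, 2020 is a Tuesday and not a listed holiday, so it stands.
Deadline: September 22, 2020.

September 22, 2020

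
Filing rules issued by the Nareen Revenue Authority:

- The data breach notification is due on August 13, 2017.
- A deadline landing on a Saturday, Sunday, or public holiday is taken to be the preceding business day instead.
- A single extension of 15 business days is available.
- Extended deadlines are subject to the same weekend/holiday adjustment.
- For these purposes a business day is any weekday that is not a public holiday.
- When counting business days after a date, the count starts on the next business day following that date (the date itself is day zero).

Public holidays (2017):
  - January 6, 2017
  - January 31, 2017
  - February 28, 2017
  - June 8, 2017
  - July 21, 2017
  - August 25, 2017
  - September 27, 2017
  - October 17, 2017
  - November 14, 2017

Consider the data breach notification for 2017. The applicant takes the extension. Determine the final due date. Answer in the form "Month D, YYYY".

The stated deadline is August 13, 2017.
August 13, 2017 is a Sunday, so it moves to the preceding business day, August 11, 2017 (Friday).
Counting 15 further business days from August 11, 2017 reaches September 4, 2017.
September 4, 2017 (Monday) is already a business day.
Deadline: September 4, 2017.

September 4, 2017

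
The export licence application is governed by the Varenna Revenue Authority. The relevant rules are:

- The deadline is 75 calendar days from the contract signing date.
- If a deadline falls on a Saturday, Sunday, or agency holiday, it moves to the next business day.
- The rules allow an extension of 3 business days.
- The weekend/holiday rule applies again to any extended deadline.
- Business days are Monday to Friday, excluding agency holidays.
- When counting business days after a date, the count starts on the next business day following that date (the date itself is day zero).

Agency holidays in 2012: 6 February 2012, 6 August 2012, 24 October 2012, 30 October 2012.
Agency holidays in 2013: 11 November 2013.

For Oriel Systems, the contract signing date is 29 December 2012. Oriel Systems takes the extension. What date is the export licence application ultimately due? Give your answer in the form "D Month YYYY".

19 March 2013

Trigger date 29 December 2012 + 75 calendar days = 14 March 2013.
14 March 2013 falls on a Thursday, which is a business day, so no adjustment is needed.
The 3-business-day extension runs from 14 March 2013 to 19 March 2013.
19 March 2013 falls on a Tuesday, which is a business day, so no adjustment is needed.
So the filing is due 19 March 2013.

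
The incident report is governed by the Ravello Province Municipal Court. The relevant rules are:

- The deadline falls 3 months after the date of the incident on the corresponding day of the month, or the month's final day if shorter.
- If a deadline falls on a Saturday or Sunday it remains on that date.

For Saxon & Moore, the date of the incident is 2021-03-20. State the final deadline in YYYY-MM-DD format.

3 months from 2021-03-20 is 2021-06-20.
2021-06-20 is a Sunday; no weekend or holiday adjustment applies.
Deadline: 2021-06-20.

2021-06-20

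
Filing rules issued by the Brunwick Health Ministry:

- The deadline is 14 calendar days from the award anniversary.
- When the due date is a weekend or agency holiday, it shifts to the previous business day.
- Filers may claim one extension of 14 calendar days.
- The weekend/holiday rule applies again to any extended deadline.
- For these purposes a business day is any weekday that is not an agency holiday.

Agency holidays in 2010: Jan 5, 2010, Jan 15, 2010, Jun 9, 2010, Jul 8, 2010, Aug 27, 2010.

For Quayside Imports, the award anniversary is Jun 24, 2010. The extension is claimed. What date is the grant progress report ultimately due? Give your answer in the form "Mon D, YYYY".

Adding 14 calendar days to Jun 24, 2010 gives Jul 8, 2010.
Jul 8, 2010 falls on a listed holiday. Rolling to the preceding business day gives Jul 7, 2010, a Wednesday.
Applying the 14-calendar-day extension: Jul 7, 2010 + 14 days = Jul 21, 2010.
Jul 21, 2010 (Wednesday) is already a business day.
The final due date is Jul 21, 2010.

Jul 21, 2010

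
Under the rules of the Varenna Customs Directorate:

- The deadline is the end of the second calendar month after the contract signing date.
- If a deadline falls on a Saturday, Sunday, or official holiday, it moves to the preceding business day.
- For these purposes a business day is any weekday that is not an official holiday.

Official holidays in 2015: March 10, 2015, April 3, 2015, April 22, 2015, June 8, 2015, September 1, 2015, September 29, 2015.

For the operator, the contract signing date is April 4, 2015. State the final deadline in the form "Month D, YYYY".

The second month after April 4, 2015 is June 2015, whose last day is June 30, 2015.
Since June 30, 2015 is a Tuesday and not a holiday, the date is unchanged.
The final due date is June 30, 2015.

June 30, 2015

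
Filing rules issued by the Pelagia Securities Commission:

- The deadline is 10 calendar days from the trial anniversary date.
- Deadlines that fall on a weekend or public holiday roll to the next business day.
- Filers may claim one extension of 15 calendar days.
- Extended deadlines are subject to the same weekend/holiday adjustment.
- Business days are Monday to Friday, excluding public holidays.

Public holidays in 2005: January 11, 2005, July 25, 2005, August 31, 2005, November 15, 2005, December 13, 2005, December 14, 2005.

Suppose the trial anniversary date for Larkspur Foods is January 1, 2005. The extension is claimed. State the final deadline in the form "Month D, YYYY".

Adding 10 calendar days to January 1, 2005 gives January 11, 2005.
January 11, 2005 falls on a listed holiday. Rolling to the next business day gives January 12, 2005, a Wednesday.
With the 15-day extension, January 12, 2005 becomes January 27, 2005.
January 27, 2005 is a Thursday and not a listed holiday, so it stands.
Deadline: January 27, 2005.

January 27, 2005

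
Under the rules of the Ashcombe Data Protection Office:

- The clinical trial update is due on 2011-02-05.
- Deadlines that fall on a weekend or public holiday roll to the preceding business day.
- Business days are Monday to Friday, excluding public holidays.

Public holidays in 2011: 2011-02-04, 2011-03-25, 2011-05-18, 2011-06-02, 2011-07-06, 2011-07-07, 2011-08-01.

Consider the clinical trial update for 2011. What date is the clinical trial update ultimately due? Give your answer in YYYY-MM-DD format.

The stated deadline is 2011-02-05.
2011-02-05 falls on a Saturday. Rolling to the preceding business day gives 2011-02-03, a Thursday.
So the filing is due 2011-02-03.

2011-02-03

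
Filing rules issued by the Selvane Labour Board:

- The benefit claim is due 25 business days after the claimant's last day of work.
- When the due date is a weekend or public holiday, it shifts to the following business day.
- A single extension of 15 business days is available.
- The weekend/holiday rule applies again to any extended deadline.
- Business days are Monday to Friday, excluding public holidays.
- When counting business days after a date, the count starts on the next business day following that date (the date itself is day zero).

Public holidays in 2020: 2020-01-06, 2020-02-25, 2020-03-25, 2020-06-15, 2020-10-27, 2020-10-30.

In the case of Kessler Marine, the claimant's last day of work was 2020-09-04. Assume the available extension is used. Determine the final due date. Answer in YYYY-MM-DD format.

25 business days after 2020-09-04, excluding weekends and holidays, is 2020-10-09.
2020-10-09 is a Friday and not a listed holiday, so it stands.
The 15-business-day extension runs from 2020-10-09 to 2020-11-03.
Since 2020-11-03 is a Tuesday and not a holiday, the date is unchanged.
The final due date is 2020-11-03.

2020-11-03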